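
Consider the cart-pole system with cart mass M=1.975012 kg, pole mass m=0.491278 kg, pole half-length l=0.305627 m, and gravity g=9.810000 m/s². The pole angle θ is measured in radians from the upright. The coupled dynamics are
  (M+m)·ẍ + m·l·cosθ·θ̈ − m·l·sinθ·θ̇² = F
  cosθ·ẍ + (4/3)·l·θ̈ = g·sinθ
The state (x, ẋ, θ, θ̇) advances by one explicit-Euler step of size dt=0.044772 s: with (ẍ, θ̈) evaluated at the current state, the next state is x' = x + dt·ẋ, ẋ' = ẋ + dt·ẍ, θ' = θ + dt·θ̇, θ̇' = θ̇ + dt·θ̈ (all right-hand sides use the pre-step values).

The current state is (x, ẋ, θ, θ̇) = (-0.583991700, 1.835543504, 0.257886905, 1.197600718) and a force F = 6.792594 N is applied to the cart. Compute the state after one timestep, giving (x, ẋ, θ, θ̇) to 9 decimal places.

sinθ=0.255037906, cosθ=0.966931056
temp = (F + m·l·θ̇²·sinθ)/(M+m) = (6.792594 + 0.054922192)/2.466290 = 2.776444048
θ̈ = (g·sinθ − cosθ·temp)/(l·(4/3 − m·cos²θ/(M+m))) = -0.521155801
ẍ = temp − m·l·θ̈·cosθ/(M+m) = 2.807122821
Euler: x'=-0.583991700+0.044772·1.835543504=-0.501810746, ẋ'=1.835543504+0.044772·2.807122821=1.961224007
       θ'=0.257886905+0.044772·1.197600718=0.311505884, θ̇'=1.197600718+0.044772·-0.521155801=1.174267530

(-0.501810746, 1.961224007, 0.311505884, 1.174267530)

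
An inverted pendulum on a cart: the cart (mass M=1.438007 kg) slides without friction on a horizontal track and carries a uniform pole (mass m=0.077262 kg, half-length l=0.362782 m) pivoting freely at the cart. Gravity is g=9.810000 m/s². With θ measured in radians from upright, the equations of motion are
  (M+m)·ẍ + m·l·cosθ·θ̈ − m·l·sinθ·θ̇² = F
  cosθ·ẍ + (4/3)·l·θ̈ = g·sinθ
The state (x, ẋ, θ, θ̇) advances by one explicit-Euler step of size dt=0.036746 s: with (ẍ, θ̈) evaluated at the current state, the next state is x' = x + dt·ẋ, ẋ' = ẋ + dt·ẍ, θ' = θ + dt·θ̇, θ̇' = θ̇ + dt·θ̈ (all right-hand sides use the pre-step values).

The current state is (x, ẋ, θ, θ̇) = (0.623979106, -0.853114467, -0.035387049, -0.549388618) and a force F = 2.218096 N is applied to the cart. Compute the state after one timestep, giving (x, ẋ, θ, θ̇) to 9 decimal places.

(0.592630562, -0.796689326, -0.055574883, -0.692332760)

sinθ=-0.035379664, cosθ=0.999373944
temp = (F + m·l·θ̇²·sinθ)/(M+m) = (2.218096 + -0.000299312)/1.515269 = 1.463632324
θ̈ = (g·sinθ − cosθ·temp)/(l·(4/3 − m·cos²θ/(M+m))) = -3.890059936
ẍ = temp − m·l·θ̈·cosθ/(M+m) = 1.535545133
Euler: x'=0.623979106+0.036746·-0.853114467=0.592630562, ẋ'=-0.853114467+0.036746·1.535545133=-0.796689326
       θ'=-0.035387049+0.036746·-0.549388618=-0.055574883, θ̇'=-0.549388618+0.036746·-3.890059936=-0.692332760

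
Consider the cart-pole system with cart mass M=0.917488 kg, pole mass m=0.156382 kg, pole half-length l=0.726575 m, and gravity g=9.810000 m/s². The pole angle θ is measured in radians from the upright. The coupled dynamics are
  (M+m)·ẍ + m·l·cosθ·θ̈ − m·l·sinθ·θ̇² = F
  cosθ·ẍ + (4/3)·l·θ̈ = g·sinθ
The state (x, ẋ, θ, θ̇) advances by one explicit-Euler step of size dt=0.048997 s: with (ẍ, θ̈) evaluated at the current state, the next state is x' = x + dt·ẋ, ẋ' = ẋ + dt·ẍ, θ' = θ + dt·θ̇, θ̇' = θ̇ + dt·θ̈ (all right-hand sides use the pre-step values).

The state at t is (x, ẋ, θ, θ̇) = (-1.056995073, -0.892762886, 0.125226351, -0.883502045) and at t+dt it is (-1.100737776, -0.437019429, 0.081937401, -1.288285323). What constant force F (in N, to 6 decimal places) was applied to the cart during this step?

F = 9.046142 N

ẍ = (ẋ'−ẋ)/dt = (-0.437019429−-0.892762886)/0.048997 = 9.301456
θ̈ = (θ̇'−θ̇)/dt = (-1.288285323−-0.883502045)/0.048997 = -8.261389
sinθ=0.124899, cosθ=0.992169
F = (M+m)·ẍ + m·l·cosθ·θ̈ − m·l·sinθ·θ̇² = 9.988555 + -0.931335 − 0.011078 = 9.046142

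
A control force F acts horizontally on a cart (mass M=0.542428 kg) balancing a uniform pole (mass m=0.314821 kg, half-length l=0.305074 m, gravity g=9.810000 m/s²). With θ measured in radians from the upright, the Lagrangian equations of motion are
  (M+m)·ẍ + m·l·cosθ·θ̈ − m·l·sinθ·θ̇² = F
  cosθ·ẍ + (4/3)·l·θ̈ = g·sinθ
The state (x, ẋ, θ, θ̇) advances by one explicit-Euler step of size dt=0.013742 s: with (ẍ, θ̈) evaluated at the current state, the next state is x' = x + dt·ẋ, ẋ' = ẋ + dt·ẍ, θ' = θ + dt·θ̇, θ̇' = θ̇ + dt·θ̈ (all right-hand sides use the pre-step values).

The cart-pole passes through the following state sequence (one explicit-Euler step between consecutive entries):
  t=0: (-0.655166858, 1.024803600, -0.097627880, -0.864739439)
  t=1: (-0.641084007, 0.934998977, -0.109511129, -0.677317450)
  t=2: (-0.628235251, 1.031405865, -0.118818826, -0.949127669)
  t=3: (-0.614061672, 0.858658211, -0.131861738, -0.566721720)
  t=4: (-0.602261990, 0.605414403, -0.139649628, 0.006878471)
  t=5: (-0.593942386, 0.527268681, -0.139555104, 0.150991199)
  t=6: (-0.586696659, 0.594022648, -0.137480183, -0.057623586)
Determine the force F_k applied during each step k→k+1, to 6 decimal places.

F_0 = -4.291496 N
F_1 = 4.130520 N
F_2 = -8.112217 N
F_3 = -11.819592 N
F_4 = -3.877453 N
F_5 = 2.720682 N

step 0→1:
  ẍ = (ẋ'−ẋ)/dt = (0.934998977−1.024803600)/0.013742 = -6.535048
  θ̈ = (θ̇'−θ̇)/dt = (-0.677317450−-0.864739439)/0.013742 = 13.638625
  sinθ=-0.097473, cosθ=0.995238
  F = (M+m)·ẍ + m·l·cosθ·θ̈ − m·l·sinθ·θ̇² = -5.602163 + 1.303667 − -0.007000 = -4.291496
step 1→2:
  ẍ = (ẋ'−ẋ)/dt = (1.031405865−0.934998977)/0.013742 = 7.015492
  θ̈ = (θ̇'−θ̇)/dt = (-0.949127669−-0.677317450)/0.013742 = -19.779524
  sinθ=-0.109292, cosθ=0.994010
  F = (M+m)·ẍ + m·l·cosθ·θ̈ − m·l·sinθ·θ̇² = 6.014023 + -1.888319 − -0.004816 = 4.130520
step 2→3:
  ẍ = (ẋ'−ẋ)/dt = (0.858658211−1.031405865)/0.013742 = -12.570780
  θ̈ = (θ̇'−θ̇)/dt = (-0.566721720−-0.949127669)/0.013742 = 27.827532
  sinθ=-0.118539, cosθ=0.992949
  F = (M+m)·ẍ + m·l·cosθ·θ̈ − m·l·sinθ·θ̇² = -10.776288 + 2.653815 − -0.010256 = -8.112217
step 3→4:
  ẍ = (ẋ'−ẋ)/dt = (0.605414403−0.858658211)/0.013742 = -18.428453
  θ̈ = (θ̇'−θ̇)/dt = (0.006878471−-0.566721720)/0.013742 = 41.740663
  sinθ=-0.131480, cosθ=0.991319
  F = (M+m)·ẍ + m·l·cosθ·θ̈ − m·l·sinθ·θ̇² = -15.797773 + 3.974126 − -0.004056 = -11.819592
step 4→5:
  ẍ = (ẋ'−ẋ)/dt = (0.527268681−0.605414403)/0.013742 = -5.686634
  θ̈ = (θ̇'−θ̇)/dt = (0.150991199−0.006878471)/0.013742 = 10.487027
  sinθ=-0.139196, cosθ=0.990265
  F = (M+m)·ẍ + m·l·cosθ·θ̈ − m·l·sinθ·θ̇² = -4.874861 + 0.997408 − -0.000001 = -3.877453
step 5→6:
  ẍ = (ẋ'−ẋ)/dt = (0.594022648−0.527268681)/0.013742 = 4.857660
  θ̈ = (θ̇'−θ̇)/dt = (-0.057623586−0.150991199)/0.013742 = -15.180817
  sinθ=-0.139103, cosθ=0.990278
  F = (M+m)·ẍ + m·l·cosθ·θ̈ − m·l·sinθ·θ̇² = 4.164224 + -1.443847 − -0.000305 = 2.720682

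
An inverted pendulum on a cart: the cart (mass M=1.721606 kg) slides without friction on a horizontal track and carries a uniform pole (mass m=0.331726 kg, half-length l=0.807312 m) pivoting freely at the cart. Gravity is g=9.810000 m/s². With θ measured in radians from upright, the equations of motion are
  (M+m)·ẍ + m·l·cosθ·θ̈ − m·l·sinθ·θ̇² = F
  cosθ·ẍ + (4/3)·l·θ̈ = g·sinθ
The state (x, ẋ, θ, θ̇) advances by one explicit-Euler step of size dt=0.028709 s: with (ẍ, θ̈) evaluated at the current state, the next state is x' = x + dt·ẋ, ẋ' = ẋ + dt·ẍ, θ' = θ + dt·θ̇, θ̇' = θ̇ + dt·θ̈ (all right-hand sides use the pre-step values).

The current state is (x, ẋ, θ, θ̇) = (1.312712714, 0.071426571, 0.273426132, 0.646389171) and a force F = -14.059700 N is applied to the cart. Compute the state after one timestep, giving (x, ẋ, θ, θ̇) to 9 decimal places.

(1.314763299, -0.159546938, 0.291983319, 0.923645982)

sinθ=0.270031871, cosθ=0.962851384
temp = (F + m·l·θ̇²·sinθ)/(M+m) = (-14.059700 + 0.030215104)/2.053332 = -6.832545782
θ̈ = (g·sinθ − cosθ·temp)/(l·(4/3 − m·cos²θ/(M+m))) = 9.657487583
ẍ = temp − m·l·θ̈·cosθ/(M+m) = -8.045334539
Euler: x'=1.312712714+0.028709·0.071426571=1.314763299, ẋ'=0.071426571+0.028709·-8.045334539=-0.159546938
       θ'=0.273426132+0.028709·0.646389171=0.291983319, θ̇'=0.646389171+0.028709·9.657487583=0.923645982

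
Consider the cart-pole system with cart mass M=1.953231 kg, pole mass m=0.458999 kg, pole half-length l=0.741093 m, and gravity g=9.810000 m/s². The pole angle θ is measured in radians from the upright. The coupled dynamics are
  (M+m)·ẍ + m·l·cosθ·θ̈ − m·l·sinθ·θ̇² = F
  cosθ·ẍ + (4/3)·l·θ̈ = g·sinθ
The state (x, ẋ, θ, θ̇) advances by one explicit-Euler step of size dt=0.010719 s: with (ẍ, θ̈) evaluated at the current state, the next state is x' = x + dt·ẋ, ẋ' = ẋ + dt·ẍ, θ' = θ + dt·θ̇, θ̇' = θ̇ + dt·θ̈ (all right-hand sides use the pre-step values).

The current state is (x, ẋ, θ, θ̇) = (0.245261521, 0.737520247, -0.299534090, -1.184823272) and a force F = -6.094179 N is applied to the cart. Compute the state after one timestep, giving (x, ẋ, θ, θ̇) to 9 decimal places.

(0.253167001, 0.710528219, -0.312234211, -1.190124187)

sinθ=-0.295075074, cosθ=0.955474071
temp = (F + m·l·θ̇²·sinθ)/(M+m) = (-6.094179 + -0.140904261)/2.412230 = -2.584779752
θ̈ = (g·sinθ − cosθ·temp)/(l·(4/3 − m·cos²θ/(M+m))) = -0.494534436
ẍ = temp − m·l·θ̈·cosθ/(M+m) = -2.518148008
Euler: x'=0.245261521+0.010719·0.737520247=0.253167001, ẋ'=0.737520247+0.010719·-2.518148008=0.710528219
       θ'=-0.299534090+0.010719·-1.184823272=-0.312234211, θ̇'=-1.184823272+0.010719·-0.494534436=-1.190124187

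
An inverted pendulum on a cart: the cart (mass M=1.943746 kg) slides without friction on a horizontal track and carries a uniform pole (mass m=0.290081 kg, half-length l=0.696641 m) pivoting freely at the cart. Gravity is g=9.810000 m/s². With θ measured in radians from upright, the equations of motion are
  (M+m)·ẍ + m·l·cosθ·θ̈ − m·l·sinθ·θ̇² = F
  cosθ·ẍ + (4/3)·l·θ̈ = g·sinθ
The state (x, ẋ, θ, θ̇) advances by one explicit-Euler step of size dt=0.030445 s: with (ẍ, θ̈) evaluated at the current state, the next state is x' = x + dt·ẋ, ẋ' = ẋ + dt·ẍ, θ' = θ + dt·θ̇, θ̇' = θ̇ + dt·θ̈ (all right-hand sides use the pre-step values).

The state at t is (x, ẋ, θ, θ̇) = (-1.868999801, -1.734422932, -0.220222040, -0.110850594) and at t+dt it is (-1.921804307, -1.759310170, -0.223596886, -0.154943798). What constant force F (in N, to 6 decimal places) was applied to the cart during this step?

ẍ = (ẋ'−ẋ)/dt = (-1.759310170−-1.734422932)/0.030445 = -0.817449
θ̈ = (θ̇'−θ̇)/dt = (-0.154943798−-0.110850594)/0.030445 = -1.448290
sinθ=-0.218446, cosθ=0.975849
F = (M+m)·ẍ + m·l·cosθ·θ̈ − m·l·sinθ·θ̇² = -1.826040 + -0.285606 − -0.000542 = -2.111103

F = -2.111103 N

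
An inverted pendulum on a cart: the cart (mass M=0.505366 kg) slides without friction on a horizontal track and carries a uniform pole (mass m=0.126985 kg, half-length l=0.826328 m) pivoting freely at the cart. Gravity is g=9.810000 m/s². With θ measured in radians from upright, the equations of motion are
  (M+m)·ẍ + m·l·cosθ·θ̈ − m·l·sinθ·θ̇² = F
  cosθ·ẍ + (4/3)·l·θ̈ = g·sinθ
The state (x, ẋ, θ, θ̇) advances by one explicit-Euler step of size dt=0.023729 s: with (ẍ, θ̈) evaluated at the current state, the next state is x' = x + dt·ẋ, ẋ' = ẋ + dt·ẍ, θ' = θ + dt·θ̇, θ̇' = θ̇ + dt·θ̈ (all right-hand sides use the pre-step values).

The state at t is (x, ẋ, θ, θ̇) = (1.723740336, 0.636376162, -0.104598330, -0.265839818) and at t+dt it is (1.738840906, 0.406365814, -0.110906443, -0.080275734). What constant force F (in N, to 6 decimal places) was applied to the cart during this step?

ẍ = (ẋ'−ẋ)/dt = (0.406365814−0.636376162)/0.023729 = -9.693217
θ̈ = (θ̇'−θ̇)/dt = (-0.080275734−-0.265839818)/0.023729 = 7.820139
sinθ=-0.104408, cosθ=0.994535
F = (M+m)·ẍ + m·l·cosθ·θ̈ − m·l·sinθ·θ̇² = -6.129516 + 0.816092 − -0.000774 = -5.312649

F = -5.312649 N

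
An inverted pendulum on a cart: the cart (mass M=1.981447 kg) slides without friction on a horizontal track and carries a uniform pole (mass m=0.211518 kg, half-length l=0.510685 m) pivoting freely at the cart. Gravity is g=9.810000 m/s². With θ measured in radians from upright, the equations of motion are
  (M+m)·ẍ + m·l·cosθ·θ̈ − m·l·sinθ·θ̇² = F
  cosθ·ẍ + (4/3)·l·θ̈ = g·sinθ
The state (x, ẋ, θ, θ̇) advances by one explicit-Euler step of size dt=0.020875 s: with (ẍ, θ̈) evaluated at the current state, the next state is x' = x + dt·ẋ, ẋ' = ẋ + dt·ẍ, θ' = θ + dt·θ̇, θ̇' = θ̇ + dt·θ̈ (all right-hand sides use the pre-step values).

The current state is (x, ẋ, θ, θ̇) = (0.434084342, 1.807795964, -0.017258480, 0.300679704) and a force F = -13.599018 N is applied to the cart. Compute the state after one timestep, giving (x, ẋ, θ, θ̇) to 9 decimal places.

sinθ=-0.017257623, cosθ=0.999851076
temp = (F + m·l·θ̇²·sinθ)/(M+m) = (-13.599018 + -0.000168535)/2.192965 = -6.201278422
θ̈ = (g·sinθ − cosθ·temp)/(l·(4/3 − m·cos²θ/(M+m))) = 9.547784253
ẍ = temp − m·l·θ̈·cosθ/(M+m) = -6.671504432
Euler: x'=0.434084342+0.020875·1.807795964=0.471822083, ẋ'=1.807795964+0.020875·-6.671504432=1.668528309
       θ'=-0.017258480+0.020875·0.300679704=-0.010981791, θ̇'=0.300679704+0.020875·9.547784253=0.499989700

(0.471822083, 1.668528309, -0.010981791, 0.499989700)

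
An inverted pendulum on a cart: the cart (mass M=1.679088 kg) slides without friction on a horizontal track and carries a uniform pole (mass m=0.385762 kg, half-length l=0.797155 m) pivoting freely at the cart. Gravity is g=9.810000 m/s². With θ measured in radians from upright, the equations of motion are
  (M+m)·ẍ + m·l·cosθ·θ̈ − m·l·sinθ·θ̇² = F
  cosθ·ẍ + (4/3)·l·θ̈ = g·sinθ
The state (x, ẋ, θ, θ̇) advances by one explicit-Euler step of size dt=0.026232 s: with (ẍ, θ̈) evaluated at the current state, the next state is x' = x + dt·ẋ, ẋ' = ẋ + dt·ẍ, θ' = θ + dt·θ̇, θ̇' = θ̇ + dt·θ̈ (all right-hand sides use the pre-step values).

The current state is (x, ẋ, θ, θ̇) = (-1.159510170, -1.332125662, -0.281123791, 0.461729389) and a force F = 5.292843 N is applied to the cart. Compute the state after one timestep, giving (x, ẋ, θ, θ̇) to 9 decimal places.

(-1.194454490, -1.244123699, -0.269011706, 0.315012470)

sinθ=-0.277435499, cosθ=0.960744266
temp = (F + m·l·θ̇²·sinθ)/(M+m) = (5.292843 + -0.018188601)/2.064850 = 2.554497615
θ̈ = (g·sinθ − cosθ·temp)/(l·(4/3 − m·cos²θ/(M+m))) = -5.593051194
ẍ = temp − m·l·θ̈·cosθ/(M+m) = 3.354756135
Euler: x'=-1.159510170+0.026232·-1.332125662=-1.194454490, ẋ'=-1.332125662+0.026232·3.354756135=-1.244123699
       θ'=-0.281123791+0.026232·0.461729389=-0.269011706, θ̇'=0.461729389+0.026232·-5.593051194=0.315012470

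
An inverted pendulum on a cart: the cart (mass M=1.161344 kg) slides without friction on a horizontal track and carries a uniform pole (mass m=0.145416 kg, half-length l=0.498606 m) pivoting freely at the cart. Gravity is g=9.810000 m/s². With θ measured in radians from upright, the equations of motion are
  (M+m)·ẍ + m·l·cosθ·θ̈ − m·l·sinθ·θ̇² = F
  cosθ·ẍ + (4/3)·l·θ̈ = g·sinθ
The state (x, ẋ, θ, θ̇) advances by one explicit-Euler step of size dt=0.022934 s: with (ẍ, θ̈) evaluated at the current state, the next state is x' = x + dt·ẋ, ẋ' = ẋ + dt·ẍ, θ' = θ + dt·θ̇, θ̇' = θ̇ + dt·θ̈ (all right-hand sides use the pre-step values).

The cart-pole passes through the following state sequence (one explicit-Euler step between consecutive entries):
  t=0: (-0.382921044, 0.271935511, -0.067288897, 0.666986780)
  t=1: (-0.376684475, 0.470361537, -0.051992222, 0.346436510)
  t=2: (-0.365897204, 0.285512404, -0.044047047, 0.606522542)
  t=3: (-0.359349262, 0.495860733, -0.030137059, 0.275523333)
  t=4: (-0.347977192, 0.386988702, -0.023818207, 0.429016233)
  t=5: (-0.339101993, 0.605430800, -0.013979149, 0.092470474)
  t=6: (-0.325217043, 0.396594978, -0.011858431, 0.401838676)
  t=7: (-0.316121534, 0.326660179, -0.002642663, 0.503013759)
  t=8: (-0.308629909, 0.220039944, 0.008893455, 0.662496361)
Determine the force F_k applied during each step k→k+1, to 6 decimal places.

F_0 = 10.297198 N
F_1 = -9.710951 N
F_2 = 10.941214 N
F_3 = -5.718227 N
F_4 = 11.383285 N
F_5 = -10.921316 N
F_6 = -3.664847 N
F_7 = -5.570884 N

step 0→1:
  ẍ = (ẋ'−ẋ)/dt = (0.470361537−0.271935511)/0.022934 = 8.652046
  θ̈ = (θ̇'−θ̇)/dt = (0.346436510−0.666986780)/0.022934 = -13.977076
  sinθ=-0.067238, cosθ=0.997737
  F = (M+m)·ẍ + m·l·cosθ·θ̈ − m·l·sinθ·θ̇² = 11.306148 + -1.011119 − -0.002169 = 10.297198
step 1→2:
  ẍ = (ẋ'−ẋ)/dt = (0.285512404−0.470361537)/0.022934 = -8.060048
  θ̈ = (θ̇'−θ̇)/dt = (0.606522542−0.346436510)/0.022934 = 11.340631
  sinθ=-0.051969, cosθ=0.998649
  F = (M+m)·ẍ + m·l·cosθ·θ̈ − m·l·sinθ·θ̇² = -10.532548 + 0.821145 − -0.000452 = -9.710951
step 2→3:
  ẍ = (ẋ'−ẋ)/dt = (0.495860733−0.285512404)/0.022934 = 9.171899
  θ̈ = (θ̇'−θ̇)/dt = (0.275523333−0.606522542)/0.022934 = -14.432685
  sinθ=-0.044033, cosθ=0.999030
  F = (M+m)·ẍ + m·l·cosθ·θ̈ − m·l·sinθ·θ̇² = 11.985471 + -1.045431 − -0.001174 = 10.941214
step 3→4:
  ẍ = (ẋ'−ẋ)/dt = (0.386988702−0.495860733)/0.022934 = -4.747189
  θ̈ = (θ̇'−θ̇)/dt = (0.429016233−0.275523333)/0.022934 = 6.692810
  sinθ=-0.030132, cosθ=0.999546
  F = (M+m)·ẍ + m·l·cosθ·θ̈ − m·l·sinθ·θ̇² = -6.203437 + 0.485044 − -0.000166 = -5.718227
step 4→5:
  ẍ = (ẋ'−ẋ)/dt = (0.605430800−0.386988702)/0.022934 = 9.524815
  θ̈ = (θ̇'−θ̇)/dt = (0.092470474−0.429016233)/0.022934 = -14.674534
  sinθ=-0.023816, cosθ=0.999716
  F = (M+m)·ẍ + m·l·cosθ·θ̈ − m·l·sinθ·θ̇² = 12.446647 + -1.063680 − -0.000318 = 11.383285
step 5→6:
  ẍ = (ẋ'−ẋ)/dt = (0.396594978−0.605430800)/0.022934 = -9.105948
  θ̈ = (θ̇'−θ̇)/dt = (0.401838676−0.092470474)/0.022934 = 13.489500
  sinθ=-0.013979, cosθ=0.999902
  F = (M+m)·ẍ + m·l·cosθ·θ̈ − m·l·sinθ·θ̇² = -11.899289 + 0.977965 − -0.000009 = -10.921316
step 6→7:
  ẍ = (ẋ'−ẋ)/dt = (0.326660179−0.396594978)/0.022934 = -3.049394
  θ̈ = (θ̇'−θ̇)/dt = (0.503013759−0.401838676)/0.022934 = 4.411576
  sinθ=-0.011858, cosθ=0.999930
  F = (M+m)·ẍ + m·l·cosθ·θ̈ − m·l·sinθ·θ̇² = -3.984826 + 0.319840 − -0.000139 = -3.664847
step 7→8:
  ẍ = (ẋ'−ẋ)/dt = (0.220039944−0.326660179)/0.022934 = -4.649003
  θ̈ = (θ̇'−θ̇)/dt = (0.662496361−0.503013759)/0.022934 = 6.953981
  sinθ=-0.002643, cosθ=0.999997
  F = (M+m)·ẍ + m·l·cosθ·θ̈ − m·l·sinθ·θ̇² = -6.075131 + 0.504199 − -0.000048 = -5.570884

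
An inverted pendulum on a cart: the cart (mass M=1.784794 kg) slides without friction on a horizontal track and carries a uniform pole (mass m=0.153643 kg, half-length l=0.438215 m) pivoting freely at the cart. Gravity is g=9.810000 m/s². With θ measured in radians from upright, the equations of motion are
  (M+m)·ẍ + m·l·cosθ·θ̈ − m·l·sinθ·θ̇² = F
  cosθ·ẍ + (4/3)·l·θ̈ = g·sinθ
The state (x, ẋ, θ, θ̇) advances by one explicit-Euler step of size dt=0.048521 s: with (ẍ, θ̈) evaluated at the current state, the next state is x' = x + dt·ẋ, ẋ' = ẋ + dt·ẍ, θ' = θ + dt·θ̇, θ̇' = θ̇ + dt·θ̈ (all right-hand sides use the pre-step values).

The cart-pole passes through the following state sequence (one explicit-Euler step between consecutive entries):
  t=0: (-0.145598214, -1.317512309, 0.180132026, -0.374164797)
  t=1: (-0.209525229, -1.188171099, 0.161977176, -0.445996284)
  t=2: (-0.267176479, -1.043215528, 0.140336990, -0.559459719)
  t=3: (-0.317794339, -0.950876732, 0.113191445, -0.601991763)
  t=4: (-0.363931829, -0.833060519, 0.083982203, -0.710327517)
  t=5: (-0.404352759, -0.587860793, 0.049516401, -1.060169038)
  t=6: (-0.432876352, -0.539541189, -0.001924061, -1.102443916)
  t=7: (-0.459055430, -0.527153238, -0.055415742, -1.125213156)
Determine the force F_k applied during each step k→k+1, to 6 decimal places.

F_0 = 5.067492 N
F_1 = 5.633501 N
F_2 = 3.627593 N
F_3 = 4.554691 N
F_4 = 9.309260 N
F_5 = 1.868056 N
F_6 = 0.463467 N

step 0→1:
  ẍ = (ẋ'−ẋ)/dt = (-1.188171099−-1.317512309)/0.048521 = 2.665675
  θ̈ = (θ̇'−θ̇)/dt = (-0.445996284−-0.374164797)/0.048521 = -1.480421
  sinθ=0.179159, cosθ=0.983820
  F = (M+m)·ẍ + m·l·cosθ·θ̈ − m·l·sinθ·θ̇² = 5.167243 + -0.098062 − 0.001689 = 5.067492
step 1→2:
  ẍ = (ẋ'−ẋ)/dt = (-1.043215528−-1.188171099)/0.048521 = 2.987481
  θ̈ = (θ̇'−θ̇)/dt = (-0.559459719−-0.445996284)/0.048521 = -2.338440
  sinθ=0.161270, cosθ=0.986910
  F = (M+m)·ẍ + m·l·cosθ·θ̈ − m·l·sinθ·θ̇² = 5.791044 + -0.155383 − 0.002160 = 5.633501
step 2→3:
  ẍ = (ẋ'−ẋ)/dt = (-0.950876732−-1.043215528)/0.048521 = 1.903069
  θ̈ = (θ̇'−θ̇)/dt = (-0.601991763−-0.559459719)/0.048521 = -0.876570
  sinθ=0.139877, cosθ=0.990169
  F = (M+m)·ẍ + m·l·cosθ·θ̈ − m·l·sinθ·θ̇² = 3.688979 + -0.058438 − 0.002948 = 3.627593
step 3→4:
  ẍ = (ẋ'−ẋ)/dt = (-0.833060519−-0.950876732)/0.048521 = 2.428149
  θ̈ = (θ̇'−θ̇)/dt = (-0.710327517−-0.601991763)/0.048521 = -2.232760
  sinθ=0.112950, cosθ=0.993601
  F = (M+m)·ẍ + m·l·cosθ·θ̈ − m·l·sinθ·θ̇² = 4.706814 + -0.149367 − 0.002756 = 4.554691
step 4→5:
  ẍ = (ẋ'−ẋ)/dt = (-0.587860793−-0.833060519)/0.048521 = 5.053476
  θ̈ = (θ̇'−θ̇)/dt = (-1.060169038−-0.710327517)/0.048521 = -7.210105
  sinθ=0.083884, cosθ=0.996476
  F = (M+m)·ẍ + m·l·cosθ·θ̈ − m·l·sinθ·θ̇² = 9.795846 + -0.483736 − 0.002850 = 9.309260
step 5→6:
  ẍ = (ẋ'−ẋ)/dt = (-0.539541189−-0.587860793)/0.048521 = 0.995849
  θ̈ = (θ̇'−θ̇)/dt = (-1.102443916−-1.060169038)/0.048521 = -0.871270
  sinθ=0.049496, cosθ=0.998774
  F = (M+m)·ẍ + m·l·cosθ·θ̈ − m·l·sinθ·θ̇² = 1.930391 + -0.058590 − 0.003746 = 1.868056
step 6→7:
  ẍ = (ẋ'−ẋ)/dt = (-0.527153238−-0.539541189)/0.048521 = 0.255311
  θ̈ = (θ̇'−θ̇)/dt = (-1.125213156−-1.102443916)/0.048521 = -0.469266
  sinθ=-0.001924, cosθ=0.999998
  F = (M+m)·ẍ + m·l·cosθ·θ̈ − m·l·sinθ·θ̇² = 0.494905 + -0.031595 − -0.000157 = 0.463467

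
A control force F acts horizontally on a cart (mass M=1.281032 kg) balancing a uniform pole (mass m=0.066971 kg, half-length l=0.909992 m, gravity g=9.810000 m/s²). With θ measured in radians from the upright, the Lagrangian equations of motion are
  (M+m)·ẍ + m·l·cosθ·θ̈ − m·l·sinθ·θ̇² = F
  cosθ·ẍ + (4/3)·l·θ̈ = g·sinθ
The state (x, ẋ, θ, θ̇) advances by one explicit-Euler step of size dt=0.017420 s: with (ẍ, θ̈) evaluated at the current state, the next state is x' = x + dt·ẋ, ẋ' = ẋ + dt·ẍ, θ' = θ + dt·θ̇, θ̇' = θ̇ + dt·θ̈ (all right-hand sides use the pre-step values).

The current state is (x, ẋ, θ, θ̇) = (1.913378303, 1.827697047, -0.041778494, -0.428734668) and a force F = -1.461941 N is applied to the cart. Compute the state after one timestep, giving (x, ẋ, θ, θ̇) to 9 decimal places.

sinθ=-0.041766341, cosθ=0.999127406
temp = (F + m·l·θ̇²·sinθ)/(M+m) = (-1.461941 + -0.000467873)/1.348003 = -1.084870637
θ̈ = (g·sinθ − cosθ·temp)/(l·(4/3 − m·cos²θ/(M+m))) = 0.577128062
ẍ = temp − m·l·θ̈·cosθ/(M+m) = -1.110939768
Euler: x'=1.913378303+0.017420·1.827697047=1.945216786, ẋ'=1.827697047+0.017420·-1.110939768=1.808344476
       θ'=-0.041778494+0.017420·-0.428734668=-0.049247052, θ̇'=-0.428734668+0.017420·0.577128062=-0.418681097

(1.945216786, 1.808344476, -0.049247052, -0.418681097)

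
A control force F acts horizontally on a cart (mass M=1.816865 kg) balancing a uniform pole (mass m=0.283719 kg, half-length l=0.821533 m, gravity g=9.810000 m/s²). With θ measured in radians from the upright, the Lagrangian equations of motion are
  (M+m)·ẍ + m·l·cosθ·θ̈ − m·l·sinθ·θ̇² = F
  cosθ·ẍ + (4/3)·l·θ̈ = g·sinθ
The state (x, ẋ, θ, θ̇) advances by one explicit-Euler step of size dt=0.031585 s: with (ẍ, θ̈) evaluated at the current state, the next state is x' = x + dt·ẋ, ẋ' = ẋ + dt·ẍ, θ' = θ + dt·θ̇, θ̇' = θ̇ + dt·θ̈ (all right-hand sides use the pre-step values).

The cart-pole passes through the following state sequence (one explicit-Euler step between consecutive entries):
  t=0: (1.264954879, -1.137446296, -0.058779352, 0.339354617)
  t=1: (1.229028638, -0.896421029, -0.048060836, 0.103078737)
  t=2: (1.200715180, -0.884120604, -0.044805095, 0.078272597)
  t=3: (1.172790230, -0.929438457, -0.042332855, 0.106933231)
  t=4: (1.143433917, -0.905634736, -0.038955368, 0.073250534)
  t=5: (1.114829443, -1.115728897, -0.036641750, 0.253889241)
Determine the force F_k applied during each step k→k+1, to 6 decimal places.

F_0 = 14.290533 N
F_1 = 0.635320 N
F_2 = -2.802542 N
F_3 = 1.334855 N
F_4 = -12.640391 N

step 0→1:
  ẍ = (ẋ'−ẋ)/dt = (-0.896421029−-1.137446296)/0.031585 = 7.631004
  θ̈ = (θ̇'−θ̇)/dt = (0.103078737−0.339354617)/0.031585 = -7.480636
  sinθ=-0.058746, cosθ=0.998273
  F = (M+m)·ẍ + m·l·cosθ·θ̈ − m·l·sinθ·θ̇² = 16.029565 + -1.740609 − -0.001577 = 14.290533
step 1→2:
  ẍ = (ẋ'−ẋ)/dt = (-0.884120604−-0.896421029)/0.031585 = 0.389439
  θ̈ = (θ̇'−θ̇)/dt = (0.078272597−0.103078737)/0.031585 = -0.785377
  sinθ=-0.048042, cosθ=0.998845
  F = (M+m)·ẍ + m·l·cosθ·θ̈ − m·l·sinθ·θ̇² = 0.818049 + -0.182848 − -0.000119 = 0.635320
step 2→3:
  ẍ = (ẋ'−ẋ)/dt = (-0.929438457−-0.884120604)/0.031585 = -1.434790
  θ̈ = (θ̇'−θ̇)/dt = (0.106933231−0.078272597)/0.031585 = 0.907413
  sinθ=-0.044790, cosθ=0.998996
  F = (M+m)·ẍ + m·l·cosθ·θ̈ − m·l·sinθ·θ̇² = -3.013898 + 0.211292 − -0.000064 = -2.802542
step 3→4:
  ẍ = (ẋ'−ẋ)/dt = (-0.905634736−-0.929438457)/0.031585 = 0.753640
  θ̈ = (θ̇'−θ̇)/dt = (0.073250534−0.106933231)/0.031585 = -1.066414
  sinθ=-0.042320, cosθ=0.999104
  F = (M+m)·ẍ + m·l·cosθ·θ̈ − m·l·sinθ·θ̇² = 1.583084 + -0.248342 − -0.000113 = 1.334855
step 4→5:
  ẍ = (ẋ'−ẋ)/dt = (-1.115728897−-0.905634736)/0.031585 = -6.651707
  θ̈ = (θ̇'−θ̇)/dt = (0.253889241−0.073250534)/0.031585 = 5.719130
  sinθ=-0.038946, cosθ=0.999241
  F = (M+m)·ẍ + m·l·cosθ·θ̈ − m·l·sinθ·θ̇² = -13.972469 + 1.332029 − -0.000049 = -12.640391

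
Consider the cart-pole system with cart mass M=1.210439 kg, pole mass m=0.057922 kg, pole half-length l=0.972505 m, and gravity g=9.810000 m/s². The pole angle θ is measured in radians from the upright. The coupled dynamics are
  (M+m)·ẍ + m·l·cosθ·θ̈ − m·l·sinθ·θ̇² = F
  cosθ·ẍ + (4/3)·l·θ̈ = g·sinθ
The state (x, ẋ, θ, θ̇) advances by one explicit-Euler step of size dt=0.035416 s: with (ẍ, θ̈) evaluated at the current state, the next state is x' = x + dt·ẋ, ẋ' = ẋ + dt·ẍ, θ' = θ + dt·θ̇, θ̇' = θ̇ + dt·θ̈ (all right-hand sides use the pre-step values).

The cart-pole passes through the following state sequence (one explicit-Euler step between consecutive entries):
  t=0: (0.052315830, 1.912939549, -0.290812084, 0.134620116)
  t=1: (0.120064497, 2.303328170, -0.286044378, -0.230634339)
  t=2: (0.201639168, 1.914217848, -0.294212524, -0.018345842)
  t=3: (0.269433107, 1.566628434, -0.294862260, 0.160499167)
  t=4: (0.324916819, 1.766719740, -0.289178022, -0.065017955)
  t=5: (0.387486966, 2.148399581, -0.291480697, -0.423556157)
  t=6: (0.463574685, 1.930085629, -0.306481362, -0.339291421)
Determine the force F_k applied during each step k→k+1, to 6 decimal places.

F_0 = 13.424819 N
F_1 = -13.610521 N
F_2 = -12.176059 N
F_3 = 6.823129 N
F_4 = 13.122672 N
F_5 = -7.687251 N

step 0→1:
  ẍ = (ẋ'−ẋ)/dt = (2.303328170−1.912939549)/0.035416 = 11.022945
  θ̈ = (θ̇'−θ̇)/dt = (-0.230634339−0.134620116)/0.035416 = -10.313261
  sinθ=-0.286730, cosθ=0.958011
  F = (M+m)·ẍ + m·l·cosθ·θ̈ − m·l·sinθ·θ̇² = 13.981074 + -0.556547 − -0.000293 = 13.424819
step 1→2:
  ẍ = (ẋ'−ẋ)/dt = (1.914217848−2.303328170)/0.035416 = -10.986851
  θ̈ = (θ̇'−θ̇)/dt = (-0.018345842−-0.230634339)/0.035416 = 5.994141
  sinθ=-0.282160, cosθ=0.959367
  F = (M+m)·ẍ + m·l·cosθ·θ̈ − m·l·sinθ·θ̇² = -13.935294 + 0.323927 − -0.000845 = -13.610521
step 2→3:
  ẍ = (ẋ'−ẋ)/dt = (1.566628434−1.914217848)/0.035416 = -9.814474
  θ̈ = (θ̇'−θ̇)/dt = (0.160499167−-0.018345842)/0.035416 = 5.049836
  sinθ=-0.289986, cosθ=0.957031
  F = (M+m)·ẍ + m·l·cosθ·θ̈ − m·l·sinθ·θ̇² = -12.448296 + 0.272232 − -0.000005 = -12.176059
step 3→4:
  ẍ = (ẋ'−ẋ)/dt = (1.766719740−1.566628434)/0.035416 = 5.649743
  θ̈ = (θ̇'−θ̇)/dt = (-0.065017955−0.160499167)/0.035416 = -6.367662
  sinθ=-0.290608, cosθ=0.956842
  F = (M+m)·ẍ + m·l·cosθ·θ̈ − m·l·sinθ·θ̇² = 7.165914 + -0.343207 − -0.000422 = 6.823129
step 4→5:
  ẍ = (ẋ'−ẋ)/dt = (2.148399581−1.766719740)/0.035416 = 10.777045
  θ̈ = (θ̇'−θ̇)/dt = (-0.423556157−-0.065017955)/0.035416 = -10.123622
  sinθ=-0.285164, cosθ=0.958479
  F = (M+m)·ẍ + m·l·cosθ·θ̈ − m·l·sinθ·θ̇² = 13.669184 + -0.546580 − -0.000068 = 13.122672
step 5→6:
  ẍ = (ẋ'−ẋ)/dt = (1.930085629−2.148399581)/0.035416 = -6.164275
  θ̈ = (θ̇'−θ̇)/dt = (-0.339291421−-0.423556157)/0.035416 = 2.379284
  sinθ=-0.287371, cosθ=0.957819
  F = (M+m)·ẍ + m·l·cosθ·θ̈ − m·l·sinθ·θ̇² = -7.818526 + 0.128371 − -0.002904 = -7.687251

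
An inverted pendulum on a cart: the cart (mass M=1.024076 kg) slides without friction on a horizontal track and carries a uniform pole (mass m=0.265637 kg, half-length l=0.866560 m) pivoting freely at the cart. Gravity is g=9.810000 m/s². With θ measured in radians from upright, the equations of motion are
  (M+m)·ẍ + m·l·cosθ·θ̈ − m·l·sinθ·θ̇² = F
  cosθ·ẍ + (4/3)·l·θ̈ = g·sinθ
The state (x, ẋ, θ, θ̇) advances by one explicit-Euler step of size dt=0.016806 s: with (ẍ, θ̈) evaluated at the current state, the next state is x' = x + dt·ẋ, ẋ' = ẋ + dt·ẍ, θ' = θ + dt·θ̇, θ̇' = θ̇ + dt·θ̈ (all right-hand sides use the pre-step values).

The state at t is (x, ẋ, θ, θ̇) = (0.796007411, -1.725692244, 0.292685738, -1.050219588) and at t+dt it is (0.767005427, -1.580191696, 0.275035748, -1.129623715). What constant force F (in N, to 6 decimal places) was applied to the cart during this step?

F = 10.051297 N

ẍ = (ẋ'−ẋ)/dt = (-1.580191696−-1.725692244)/0.016806 = 8.657655
θ̈ = (θ̇'−θ̇)/dt = (-1.129623715−-1.050219588)/0.016806 = -4.724749
sinθ=0.288525, cosθ=0.957472
F = (M+m)·ẍ + m·l·cosθ·θ̈ − m·l·sinθ·θ̇² = 11.165890 + -1.041339 − 0.073254 = 10.051297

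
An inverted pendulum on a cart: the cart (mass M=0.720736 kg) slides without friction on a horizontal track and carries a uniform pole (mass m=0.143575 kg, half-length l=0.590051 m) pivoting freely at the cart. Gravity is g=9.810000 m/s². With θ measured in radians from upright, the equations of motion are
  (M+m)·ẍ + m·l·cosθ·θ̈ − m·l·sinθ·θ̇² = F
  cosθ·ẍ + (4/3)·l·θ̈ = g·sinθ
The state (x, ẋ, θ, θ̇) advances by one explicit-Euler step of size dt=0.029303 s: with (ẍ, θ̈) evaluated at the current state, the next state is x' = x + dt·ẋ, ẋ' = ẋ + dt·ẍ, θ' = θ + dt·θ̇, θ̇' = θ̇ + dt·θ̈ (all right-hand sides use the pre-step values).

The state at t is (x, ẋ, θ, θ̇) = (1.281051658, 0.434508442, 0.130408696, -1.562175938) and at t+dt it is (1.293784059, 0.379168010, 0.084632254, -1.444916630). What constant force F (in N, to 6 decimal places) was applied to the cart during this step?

ẍ = (ẋ'−ẋ)/dt = (0.379168010−0.434508442)/0.029303 = -1.888559
θ̈ = (θ̇'−θ̇)/dt = (-1.444916630−-1.562175938)/0.029303 = 4.001614
sinθ=0.130039, cosθ=0.991509
F = (M+m)·ẍ + m·l·cosθ·θ̈ − m·l·sinθ·θ̇² = -1.632302 + 0.336125 − 0.026885 = -1.323062

F = -1.323062 N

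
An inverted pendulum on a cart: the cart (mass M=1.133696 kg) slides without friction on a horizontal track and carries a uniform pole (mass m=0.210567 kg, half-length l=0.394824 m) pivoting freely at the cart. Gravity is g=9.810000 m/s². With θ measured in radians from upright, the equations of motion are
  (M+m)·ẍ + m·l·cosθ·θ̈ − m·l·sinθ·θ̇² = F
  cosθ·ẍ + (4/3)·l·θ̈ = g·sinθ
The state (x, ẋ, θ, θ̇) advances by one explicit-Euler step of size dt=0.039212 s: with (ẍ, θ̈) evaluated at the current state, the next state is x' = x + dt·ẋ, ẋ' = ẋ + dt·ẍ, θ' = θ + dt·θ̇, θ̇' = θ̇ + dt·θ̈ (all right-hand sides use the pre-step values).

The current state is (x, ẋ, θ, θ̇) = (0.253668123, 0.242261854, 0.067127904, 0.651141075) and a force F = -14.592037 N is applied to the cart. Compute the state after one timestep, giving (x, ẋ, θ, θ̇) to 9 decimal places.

(0.263167695, -0.243106729, 0.092660448, 1.620075531)

sinθ=0.067077501, cosθ=0.997747768
temp = (F + m·l·θ̇²·sinθ)/(M+m) = (-14.592037 + 0.002364400)/1.344263 = -10.853287341
θ̈ = (g·sinθ − cosθ·temp)/(l·(4/3 − m·cos²θ/(M+m))) = 24.710151387
ẍ = temp − m·l·θ̈·cosθ/(M+m) = -12.378062400
Euler: x'=0.253668123+0.039212·0.242261854=0.263167695, ẋ'=0.242261854+0.039212·-12.378062400=-0.243106729
       θ'=0.067127904+0.039212·0.651141075=0.092660448, θ̇'=0.651141075+0.039212·24.710151387=1.620075531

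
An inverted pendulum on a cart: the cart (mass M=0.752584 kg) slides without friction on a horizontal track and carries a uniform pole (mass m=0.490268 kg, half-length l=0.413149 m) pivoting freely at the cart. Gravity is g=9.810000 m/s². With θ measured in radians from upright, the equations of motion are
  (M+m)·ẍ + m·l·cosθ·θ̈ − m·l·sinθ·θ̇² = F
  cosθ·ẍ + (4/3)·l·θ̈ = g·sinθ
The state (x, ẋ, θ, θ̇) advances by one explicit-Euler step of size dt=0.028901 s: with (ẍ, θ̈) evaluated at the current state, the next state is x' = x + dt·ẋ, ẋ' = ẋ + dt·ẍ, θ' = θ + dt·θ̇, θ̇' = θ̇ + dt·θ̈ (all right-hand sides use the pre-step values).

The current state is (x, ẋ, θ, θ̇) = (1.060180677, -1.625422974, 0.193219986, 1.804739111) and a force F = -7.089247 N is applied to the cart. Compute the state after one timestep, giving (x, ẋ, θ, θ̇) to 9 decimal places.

sinθ=0.192019950, cosθ=0.981391022
temp = (F + m·l·θ̇²·sinθ)/(M+m) = (-7.089247 + 0.126682162)/1.242852 = -5.602086844
θ̈ = (g·sinθ − cosθ·temp)/(l·(4/3 − m·cos²θ/(M+m))) = 18.739685030
ẍ = temp − m·l·θ̈·cosθ/(M+m) = -8.599352282
Euler: x'=1.060180677+0.028901·-1.625422974=1.013204328, ẋ'=-1.625422974+0.028901·-8.599352282=-1.873952854
       θ'=0.193219986+0.028901·1.804739111=0.245378751, θ̇'=1.804739111+0.028901·18.739685030=2.346334748

(1.013204328, -1.873952854, 0.245378751, 2.346334748)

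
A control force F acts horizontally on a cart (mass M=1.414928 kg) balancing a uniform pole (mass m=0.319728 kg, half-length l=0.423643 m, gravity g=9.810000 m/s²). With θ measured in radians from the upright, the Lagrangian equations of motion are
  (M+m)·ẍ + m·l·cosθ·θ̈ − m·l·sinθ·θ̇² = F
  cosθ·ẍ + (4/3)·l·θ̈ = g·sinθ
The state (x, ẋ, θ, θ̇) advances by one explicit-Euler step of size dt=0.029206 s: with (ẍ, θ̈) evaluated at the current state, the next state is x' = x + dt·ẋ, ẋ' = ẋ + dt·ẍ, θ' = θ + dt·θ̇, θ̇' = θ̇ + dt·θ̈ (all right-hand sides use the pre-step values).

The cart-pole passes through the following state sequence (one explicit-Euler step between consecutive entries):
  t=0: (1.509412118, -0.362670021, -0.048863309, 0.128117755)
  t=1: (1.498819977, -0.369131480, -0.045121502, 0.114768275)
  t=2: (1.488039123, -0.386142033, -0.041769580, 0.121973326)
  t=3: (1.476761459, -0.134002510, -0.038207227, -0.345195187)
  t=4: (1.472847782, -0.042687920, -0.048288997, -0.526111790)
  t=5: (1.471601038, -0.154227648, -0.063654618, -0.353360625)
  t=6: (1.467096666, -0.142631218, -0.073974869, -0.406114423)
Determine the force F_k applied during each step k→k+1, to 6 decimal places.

step 0→1:
  ẍ = (ẋ'−ẋ)/dt = (-0.369131480−-0.362670021)/0.029206 = -0.221237
  θ̈ = (θ̇'−θ̇)/dt = (0.114768275−0.128117755)/0.029206 = -0.457080
  sinθ=-0.048844, cosθ=0.998806
  F = (M+m)·ẍ + m·l·cosθ·θ̈ − m·l·sinθ·θ̇² = -0.383771 + -0.061838 − -0.000109 = -0.445500
step 1→2:
  ẍ = (ẋ'−ẋ)/dt = (-0.386142033−-0.369131480)/0.029206 = -0.582434
  θ̈ = (θ̇'−θ̇)/dt = (0.121973326−0.114768275)/0.029206 = 0.246698
  sinθ=-0.045106, cosθ=0.998982
  F = (M+m)·ẍ + m·l·cosθ·θ̈ − m·l·sinθ·θ̇² = -1.010322 + 0.033381 − -0.000080 = -0.976860
step 2→3:
  ẍ = (ẋ'−ẋ)/dt = (-0.134002510−-0.386142033)/0.029206 = 8.633141
  θ̈ = (θ̇'−θ̇)/dt = (-0.345195187−0.121973326)/0.029206 = -15.995635
  sinθ=-0.041757, cosθ=0.999128
  F = (M+m)·ẍ + m·l·cosθ·θ̈ − m·l·sinθ·θ̇² = 14.975530 + -2.164727 − -0.000084 = 12.810887
step 3→4:
  ẍ = (ẋ'−ẋ)/dt = (-0.042687920−-0.134002510)/0.029206 = 3.126570
  θ̈ = (θ̇'−θ̇)/dt = (-0.526111790−-0.345195187)/0.029206 = -6.194501
  sinθ=-0.038198, cosθ=0.999270
  F = (M+m)·ẍ + m·l·cosθ·θ̈ − m·l·sinθ·θ̇² = 5.423523 + -0.838436 − -0.000617 = 4.585703
step 4→5:
  ẍ = (ẋ'−ẋ)/dt = (-0.154227648−-0.042687920)/0.029206 = -3.819069
  θ̈ = (θ̇'−θ̇)/dt = (-0.353360625−-0.526111790)/0.029206 = 5.914920
  sinθ=-0.048270, cosθ=0.998834
  F = (M+m)·ẍ + m·l·cosθ·θ̈ − m·l·sinθ·θ̇² = -6.624771 + 0.800245 − -0.001810 = -5.822716
step 5→6:
  ẍ = (ẋ'−ẋ)/dt = (-0.142631218−-0.154227648)/0.029206 = 0.397056
  θ̈ = (θ̇'−θ̇)/dt = (-0.406114423−-0.353360625)/0.029206 = -1.806266
  sinθ=-0.063612, cosθ=0.997975
  F = (M+m)·ẍ + m·l·cosθ·θ̈ − m·l·sinθ·θ̇² = 0.688756 + -0.244164 − -0.001076 = 0.445668

F_0 = -0.445500 N
F_1 = -0.976860 N
F_2 = 12.810887 N
F_3 = 4.585703 N
F_4 = -5.822716 N
F_5 = 0.445668 N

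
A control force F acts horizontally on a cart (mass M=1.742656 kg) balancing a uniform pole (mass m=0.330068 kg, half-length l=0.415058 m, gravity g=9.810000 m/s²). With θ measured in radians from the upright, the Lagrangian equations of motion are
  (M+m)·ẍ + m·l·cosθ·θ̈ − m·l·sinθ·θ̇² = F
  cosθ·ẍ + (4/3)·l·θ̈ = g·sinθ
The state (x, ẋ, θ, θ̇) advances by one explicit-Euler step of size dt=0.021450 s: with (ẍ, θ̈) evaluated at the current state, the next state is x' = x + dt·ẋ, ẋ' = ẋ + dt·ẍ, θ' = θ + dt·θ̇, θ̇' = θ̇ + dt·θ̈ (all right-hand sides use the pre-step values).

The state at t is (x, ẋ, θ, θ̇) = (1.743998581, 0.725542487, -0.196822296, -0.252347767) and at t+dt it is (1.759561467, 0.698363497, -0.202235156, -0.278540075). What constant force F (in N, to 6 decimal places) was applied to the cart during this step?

ẍ = (ẋ'−ẋ)/dt = (0.698363497−0.725542487)/0.021450 = -1.267086
θ̈ = (θ̇'−θ̇)/dt = (-0.278540075−-0.252347767)/0.021450 = -1.221087
sinθ=-0.195554, cosθ=0.980693
F = (M+m)·ẍ + m·l·cosθ·θ̈ − m·l·sinθ·θ̇² = -2.626319 + -0.164056 − -0.001706 = -2.788669

F = -2.788669 N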